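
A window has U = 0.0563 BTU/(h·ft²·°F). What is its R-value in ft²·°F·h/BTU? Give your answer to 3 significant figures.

R = 1/U = 1/0.0563 = 17.76

17.8 ft²·°F·h/BTU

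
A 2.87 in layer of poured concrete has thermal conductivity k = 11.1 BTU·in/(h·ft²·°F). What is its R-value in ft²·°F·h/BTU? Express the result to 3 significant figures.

0.259 ft²·°F·h/BTU

R = L/k = 2.87/11.1 = 0.2586 ft²·°F·h/BTU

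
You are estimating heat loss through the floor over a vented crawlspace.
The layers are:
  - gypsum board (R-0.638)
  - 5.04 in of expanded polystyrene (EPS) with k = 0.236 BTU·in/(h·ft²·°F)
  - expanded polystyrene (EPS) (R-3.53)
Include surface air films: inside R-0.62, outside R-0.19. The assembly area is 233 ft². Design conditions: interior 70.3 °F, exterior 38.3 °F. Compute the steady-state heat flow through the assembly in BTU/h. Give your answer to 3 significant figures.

283 BTU/h

5.04/0.236 = 21.36
R_total = 0.62 + 0.638 + 21.36 + 3.53 + 0.19 = 26.33 ft²·°F·h/BTU
Q = A·ΔT/R = 233 × (70.3 − 38.3) / 26.33 = 283.1 BTU/h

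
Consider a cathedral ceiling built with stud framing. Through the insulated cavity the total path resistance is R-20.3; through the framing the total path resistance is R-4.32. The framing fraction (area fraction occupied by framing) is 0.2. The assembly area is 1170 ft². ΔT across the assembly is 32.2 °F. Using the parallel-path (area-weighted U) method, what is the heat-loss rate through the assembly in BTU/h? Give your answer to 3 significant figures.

U_eff = 0.8/20.3 + 0.2/4.32 = 0.03941 + 0.0463 = 0.08571
R_eff = 1/U_eff = 11.67 ft²·°F·h/BTU
Q = 1170 × 32.2 / 11.67 = 3229 BTU/h

3230 BTU/h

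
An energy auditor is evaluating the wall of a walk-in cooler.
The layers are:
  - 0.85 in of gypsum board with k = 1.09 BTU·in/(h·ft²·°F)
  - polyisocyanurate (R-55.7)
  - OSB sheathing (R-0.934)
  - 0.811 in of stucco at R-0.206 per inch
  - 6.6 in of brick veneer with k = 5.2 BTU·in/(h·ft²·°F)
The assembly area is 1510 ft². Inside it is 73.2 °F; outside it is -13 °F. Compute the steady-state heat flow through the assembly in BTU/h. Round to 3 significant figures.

2210 BTU/h

0.85/1.09 = 0.7798
0.811 × 0.206 = 0.1671
6.6/5.2 = 1.269
R_total = 0.7798 + 55.7 + 0.934 + 0.1671 + 1.269 = 58.85 ft²·°F·h/BTU
Q = A·ΔT/R = 1510 × (73.2 − (-13)) / 58.85 = 2212 BTU/h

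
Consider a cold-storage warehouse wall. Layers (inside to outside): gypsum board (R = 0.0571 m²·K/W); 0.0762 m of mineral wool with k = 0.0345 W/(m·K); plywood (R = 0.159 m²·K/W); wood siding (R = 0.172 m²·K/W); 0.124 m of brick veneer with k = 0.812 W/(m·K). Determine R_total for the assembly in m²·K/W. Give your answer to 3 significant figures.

2.75 m²·K/W

0.0762/0.0345 = 2.209
0.124/0.812 = 0.1527
R_total = 0.0571 + 2.209 + 0.159 + 0.172 + 0.1527 = 2.75 m²·K/W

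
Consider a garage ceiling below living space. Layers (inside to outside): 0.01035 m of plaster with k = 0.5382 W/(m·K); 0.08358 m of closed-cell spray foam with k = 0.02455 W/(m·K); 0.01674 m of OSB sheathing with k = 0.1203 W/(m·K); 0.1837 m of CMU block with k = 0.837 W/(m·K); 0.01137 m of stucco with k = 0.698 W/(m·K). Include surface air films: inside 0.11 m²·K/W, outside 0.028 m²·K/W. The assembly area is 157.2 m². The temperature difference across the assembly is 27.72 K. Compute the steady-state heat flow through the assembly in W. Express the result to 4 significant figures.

1107 W

0.01035/0.5382 = 0.019231
0.08358/0.02455 = 3.4045
0.01674/0.1203 = 0.13915
0.1837/0.837 = 0.21947
0.01137/0.698 = 0.016289
R_total = 0.11 + 0.019231 + 3.4045 + 0.13915 + 0.21947 + 0.016289 + 0.028 = 3.9366 m²·K/W
Q = A·ΔT/R = 157.2 × 27.72 / 3.9366 = 1106.9 W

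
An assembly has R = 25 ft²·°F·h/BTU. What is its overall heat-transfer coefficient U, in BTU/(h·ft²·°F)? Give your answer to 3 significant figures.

U = 1/R = 1/25 = 0.04

0.0400 BTU/(h·ft²·°F)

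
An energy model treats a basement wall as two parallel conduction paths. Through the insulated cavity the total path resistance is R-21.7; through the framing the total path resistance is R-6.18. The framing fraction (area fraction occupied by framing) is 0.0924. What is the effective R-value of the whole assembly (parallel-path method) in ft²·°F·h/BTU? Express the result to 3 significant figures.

17.6 ft²·°F·h/BTU

U_eff = 0.9076/21.7 + 0.0924/6.18 = 0.04182 + 0.01495 = 0.05678
R_eff = 1/U_eff = 17.61 ft²·°F·h/BTU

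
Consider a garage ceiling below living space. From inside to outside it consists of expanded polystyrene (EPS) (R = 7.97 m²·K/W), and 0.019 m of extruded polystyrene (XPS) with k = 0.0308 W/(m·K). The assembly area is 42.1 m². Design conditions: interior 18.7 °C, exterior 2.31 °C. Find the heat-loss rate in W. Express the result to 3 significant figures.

80.4 W

0.019/0.0308 = 0.6169
R_total = 7.97 + 0.6169 = 8.587 m²·K/W
Q = A·ΔT/R = 42.1 × (18.7 − 2.31) / 8.587 = 80.36 W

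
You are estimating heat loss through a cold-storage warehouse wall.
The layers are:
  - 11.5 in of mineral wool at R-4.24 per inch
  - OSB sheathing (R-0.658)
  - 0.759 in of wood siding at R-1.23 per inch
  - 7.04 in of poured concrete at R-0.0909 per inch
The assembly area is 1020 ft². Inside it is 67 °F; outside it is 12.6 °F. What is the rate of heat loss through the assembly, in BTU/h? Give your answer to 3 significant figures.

1090 BTU/h

11.5 × 4.24 = 48.76
0.759 × 1.23 = 0.9336
7.04 × 0.0909 = 0.6399
R_total = 48.76 + 0.658 + 0.9336 + 0.6399 = 50.99 ft²·°F·h/BTU
Q = A·ΔT/R = 1020 × (67 − 12.6) / 50.99 = 1088 BTU/h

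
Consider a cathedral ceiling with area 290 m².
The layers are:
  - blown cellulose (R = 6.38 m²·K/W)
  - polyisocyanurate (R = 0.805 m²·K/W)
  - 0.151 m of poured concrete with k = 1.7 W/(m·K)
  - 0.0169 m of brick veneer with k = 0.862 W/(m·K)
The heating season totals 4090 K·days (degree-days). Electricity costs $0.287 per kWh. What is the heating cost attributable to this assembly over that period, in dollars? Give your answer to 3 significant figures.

0.151/1.7 = 0.08882
0.0169/0.862 = 0.01961
R_total = 6.38 + 0.805 + 0.08882 + 0.01961 = 7.293 m²·K/W
E = A × HDD × 24 / R / 1000 = 290 × 4090 × 24 / 7.293 / 1000 = 3903 kWh
Cost = 3903 × 0.287 = $1120

1120 dollars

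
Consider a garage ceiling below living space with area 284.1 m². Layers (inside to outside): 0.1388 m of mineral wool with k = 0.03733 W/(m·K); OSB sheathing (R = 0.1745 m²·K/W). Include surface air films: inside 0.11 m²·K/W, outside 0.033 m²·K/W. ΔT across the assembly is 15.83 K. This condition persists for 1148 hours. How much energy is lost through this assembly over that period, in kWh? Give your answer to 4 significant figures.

0.1388/0.03733 = 3.7182
R_total = 0.11 + 3.7182 + 0.1745 + 0.033 = 4.0357 m²·K/W
Q = 284.1 × 15.83 / 4.0357 = 1114.4 W
E = 1114.4 W × 1148 h / 1000 = 1279.3 kWh

1279 kWh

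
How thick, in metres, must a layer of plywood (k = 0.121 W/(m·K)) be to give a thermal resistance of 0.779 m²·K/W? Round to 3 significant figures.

L = R·k = 0.779 × 0.121 = 0.09426 m

0.0943 m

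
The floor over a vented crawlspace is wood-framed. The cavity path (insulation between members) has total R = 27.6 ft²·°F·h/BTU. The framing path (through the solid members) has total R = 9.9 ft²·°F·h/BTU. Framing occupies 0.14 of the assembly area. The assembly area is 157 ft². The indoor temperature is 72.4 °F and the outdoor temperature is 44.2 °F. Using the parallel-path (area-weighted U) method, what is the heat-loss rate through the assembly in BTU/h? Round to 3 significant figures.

U_eff = 0.86/27.6 + 0.14/9.9 = 0.03116 + 0.01414 = 0.0453
R_eff = 1/U_eff = 22.07 ft²·°F·h/BTU
Q = 157 × (72.4 − 44.2) / 22.07 = 200.6 BTU/h

201 BTU/h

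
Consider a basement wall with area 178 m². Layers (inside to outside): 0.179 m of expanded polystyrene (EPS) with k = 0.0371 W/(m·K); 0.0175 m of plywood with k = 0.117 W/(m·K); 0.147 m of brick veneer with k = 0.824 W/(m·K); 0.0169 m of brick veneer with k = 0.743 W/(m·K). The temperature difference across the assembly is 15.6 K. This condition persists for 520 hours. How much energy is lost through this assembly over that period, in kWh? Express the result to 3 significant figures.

279 kWh

0.179/0.0371 = 4.825
0.0175/0.117 = 0.1496
0.147/0.824 = 0.1784
0.0169/0.743 = 0.02275
R_total = 4.825 + 0.1496 + 0.1784 + 0.02275 = 5.176 m²·K/W
Q = 178 × 15.6 / 5.176 = 536.5 W
E = 536.5 W × 520 h / 1000 = 279 kWh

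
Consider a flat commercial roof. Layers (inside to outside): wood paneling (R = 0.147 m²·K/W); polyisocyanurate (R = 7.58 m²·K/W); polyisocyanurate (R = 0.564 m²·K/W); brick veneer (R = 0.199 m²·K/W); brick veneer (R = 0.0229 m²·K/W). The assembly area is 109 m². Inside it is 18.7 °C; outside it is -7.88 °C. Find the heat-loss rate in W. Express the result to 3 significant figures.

340 W

R_total = 0.147 + 7.58 + 0.564 + 0.199 + 0.0229 = 8.513 m²·K/W
Q = A·ΔT/R = 109 × (18.7 − (-7.88)) / 8.513 = 340.3 W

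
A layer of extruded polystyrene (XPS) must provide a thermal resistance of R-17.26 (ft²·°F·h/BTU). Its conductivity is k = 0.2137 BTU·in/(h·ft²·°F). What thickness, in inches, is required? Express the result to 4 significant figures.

3.688 in

L = R × k = 17.26 × 0.2137 = 3.6885 in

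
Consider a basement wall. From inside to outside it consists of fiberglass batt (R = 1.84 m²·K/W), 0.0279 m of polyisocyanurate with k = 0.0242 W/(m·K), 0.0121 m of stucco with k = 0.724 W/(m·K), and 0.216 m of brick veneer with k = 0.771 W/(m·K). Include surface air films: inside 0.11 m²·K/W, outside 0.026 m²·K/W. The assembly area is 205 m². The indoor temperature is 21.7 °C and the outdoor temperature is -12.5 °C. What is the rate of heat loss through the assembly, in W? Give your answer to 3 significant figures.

2050 W

0.0279/0.0242 = 1.153
0.0121/0.724 = 0.01671
0.216/0.771 = 0.2802
R_total = 0.11 + 1.84 + 1.153 + 0.01671 + 0.2802 + 0.026 = 3.426 m²·K/W
Q = A·ΔT/R = 205 × (21.7 − (-12.5)) / 3.426 = 2047 W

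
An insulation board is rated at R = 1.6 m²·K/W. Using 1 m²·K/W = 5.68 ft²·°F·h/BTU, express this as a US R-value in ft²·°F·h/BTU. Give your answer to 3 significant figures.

9.09 ft²·°F·h/BTU

R_US = 1.6 × 5.68 = 9.088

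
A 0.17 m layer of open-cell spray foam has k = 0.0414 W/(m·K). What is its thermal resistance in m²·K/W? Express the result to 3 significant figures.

4.11 m²·K/W

R = L/k = 0.17/0.0414 = 4.106 m²·K/W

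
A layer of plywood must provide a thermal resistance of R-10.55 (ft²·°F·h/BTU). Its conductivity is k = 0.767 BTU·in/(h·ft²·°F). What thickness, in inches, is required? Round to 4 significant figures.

8.092 in

L = R × k = 10.55 × 0.767 = 8.0919 in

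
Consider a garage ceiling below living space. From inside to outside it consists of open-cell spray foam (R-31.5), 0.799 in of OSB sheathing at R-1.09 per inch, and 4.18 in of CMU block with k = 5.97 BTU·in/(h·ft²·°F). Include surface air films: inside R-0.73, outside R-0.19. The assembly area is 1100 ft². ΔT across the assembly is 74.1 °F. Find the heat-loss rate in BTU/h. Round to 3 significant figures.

2400 BTU/h

0.799 × 1.09 = 0.8709
4.18/5.97 = 0.7002
R_total = 0.73 + 31.5 + 0.8709 + 0.7002 + 0.19 = 33.99 ft²·°F·h/BTU
Q = A·ΔT/R = 1100 × 74.1 / 33.99 = 2398 BTU/h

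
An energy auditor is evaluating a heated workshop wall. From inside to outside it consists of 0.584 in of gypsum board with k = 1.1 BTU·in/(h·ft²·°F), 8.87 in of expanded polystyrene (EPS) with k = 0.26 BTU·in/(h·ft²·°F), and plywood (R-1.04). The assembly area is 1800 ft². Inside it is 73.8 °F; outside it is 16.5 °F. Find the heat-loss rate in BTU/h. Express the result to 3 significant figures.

0.584/1.1 = 0.5309
8.87/0.26 = 34.12
R_total = 0.5309 + 34.12 + 1.04 = 35.69 ft²·°F·h/BTU
Q = A·ΔT/R = 1800 × (73.8 − 16.5) / 35.69 = 2890 BTU/h

2890 BTU/h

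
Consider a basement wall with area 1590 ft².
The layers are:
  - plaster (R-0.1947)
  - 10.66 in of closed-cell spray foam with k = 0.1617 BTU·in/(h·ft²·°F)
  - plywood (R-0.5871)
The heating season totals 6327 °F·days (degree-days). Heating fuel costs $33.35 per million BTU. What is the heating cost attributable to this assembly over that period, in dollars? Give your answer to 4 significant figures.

120.7 dollars

10.66/0.1617 = 65.925
R_total = 0.1947 + 65.925 + 0.5871 = 66.706 ft²·°F·h/BTU
E = A × HDD × 24 / R = 1590 × 6327 × 24 / 66.706 = 3619400 BTU
Cost = 3619400/10⁶ × 33.35 = $120.71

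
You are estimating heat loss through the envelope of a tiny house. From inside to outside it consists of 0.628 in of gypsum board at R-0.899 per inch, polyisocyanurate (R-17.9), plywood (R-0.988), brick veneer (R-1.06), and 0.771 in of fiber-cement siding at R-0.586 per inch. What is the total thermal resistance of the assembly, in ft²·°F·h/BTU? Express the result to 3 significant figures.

21.0 ft²·°F·h/BTU

0.628 × 0.899 = 0.5646
0.771 × 0.586 = 0.4518
R_total = 0.5646 + 17.9 + 0.988 + 1.06 + 0.4518 = 20.96 ft²·°F·h/BTU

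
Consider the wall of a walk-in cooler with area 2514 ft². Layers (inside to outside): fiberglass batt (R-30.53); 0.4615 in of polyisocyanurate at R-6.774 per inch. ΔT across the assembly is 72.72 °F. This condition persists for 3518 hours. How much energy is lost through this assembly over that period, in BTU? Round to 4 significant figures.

19110000 BTU

0.4615 × 6.774 = 3.1262
R_total = 30.53 + 3.1262 = 33.656 ft²·°F·h/BTU
Q = 2514 × 72.72 / 33.656 = 5431.9 BTU/h
E = 5431.9 × 3518 = 19110000 BTU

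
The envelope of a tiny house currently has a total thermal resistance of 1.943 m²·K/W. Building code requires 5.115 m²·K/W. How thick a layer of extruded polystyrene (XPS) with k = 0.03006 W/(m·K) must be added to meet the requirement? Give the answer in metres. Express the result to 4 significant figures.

0.09535 m

ΔR = 5.115 − 1.943 = 3.172 m²·K/W
L = ΔR × k = 3.172 × 0.03006 = 0.09535 m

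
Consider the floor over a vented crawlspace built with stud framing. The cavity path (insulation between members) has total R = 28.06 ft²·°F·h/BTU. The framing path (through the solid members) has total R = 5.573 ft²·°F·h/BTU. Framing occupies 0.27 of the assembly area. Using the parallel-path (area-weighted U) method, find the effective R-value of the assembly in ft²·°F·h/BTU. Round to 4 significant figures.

U_eff = 0.73/28.06 + 0.27/5.573 = 0.026016 + 0.048448 = 0.074464
R_eff = 1/U_eff = 13.429 ft²·°F·h/BTU

13.43 ft²·°F·h/BTU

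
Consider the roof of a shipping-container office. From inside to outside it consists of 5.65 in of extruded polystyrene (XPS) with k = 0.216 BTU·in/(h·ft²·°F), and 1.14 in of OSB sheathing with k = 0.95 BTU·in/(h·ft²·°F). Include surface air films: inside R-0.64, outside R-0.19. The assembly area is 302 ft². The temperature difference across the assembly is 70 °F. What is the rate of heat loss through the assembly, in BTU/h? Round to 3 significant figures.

5.65/0.216 = 26.16
1.14/0.95 = 1.2
R_total = 0.64 + 26.16 + 1.2 + 0.19 = 28.19 ft²·°F·h/BTU
Q = A·ΔT/R = 302 × 70 / 28.19 = 750 BTU/h

750 BTU/h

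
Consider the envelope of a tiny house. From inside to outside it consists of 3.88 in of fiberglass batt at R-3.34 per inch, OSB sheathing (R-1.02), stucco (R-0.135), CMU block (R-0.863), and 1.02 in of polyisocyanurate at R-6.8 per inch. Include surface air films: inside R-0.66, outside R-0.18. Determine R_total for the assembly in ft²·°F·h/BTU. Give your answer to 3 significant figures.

22.8 ft²·°F·h/BTU

3.88 × 3.34 = 12.96
1.02 × 6.8 = 6.936
R_total = 0.66 + 12.96 + 1.02 + 0.135 + 0.863 + 6.936 + 0.18 = 22.75 ft²·°F·h/BTU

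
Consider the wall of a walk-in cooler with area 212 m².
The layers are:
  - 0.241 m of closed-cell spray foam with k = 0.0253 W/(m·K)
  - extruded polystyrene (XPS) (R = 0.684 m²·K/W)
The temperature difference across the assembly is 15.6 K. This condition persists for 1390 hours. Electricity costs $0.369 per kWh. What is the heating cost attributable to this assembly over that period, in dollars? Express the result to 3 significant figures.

0.241/0.0253 = 9.526
R_total = 9.526 + 0.684 = 10.21 m²·K/W
Q = 212 × 15.6 / 10.21 = 323.9 W
E = 323.9 W × 1390 h / 1000 = 450.3 kWh
Cost = 450.3 × 0.369 = $166.1

166 dollars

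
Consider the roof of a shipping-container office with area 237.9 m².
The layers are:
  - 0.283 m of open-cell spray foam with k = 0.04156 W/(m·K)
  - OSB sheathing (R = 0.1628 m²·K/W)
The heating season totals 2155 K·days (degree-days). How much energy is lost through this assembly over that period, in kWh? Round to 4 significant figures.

1765 kWh

0.283/0.04156 = 6.8094
R_total = 6.8094 + 0.1628 = 6.9722 m²·K/W
E = A × HDD × 24 / R / 1000 = 237.9 × 2155 × 24 / 6.9722 / 1000 = 1764.7 kWh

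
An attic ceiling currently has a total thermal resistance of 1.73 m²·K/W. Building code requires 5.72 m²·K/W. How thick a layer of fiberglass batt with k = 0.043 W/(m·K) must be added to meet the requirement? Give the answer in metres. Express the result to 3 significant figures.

ΔR = 5.72 − 1.73 = 3.99 m²·K/W
L = ΔR × k = 3.99 × 0.043 = 0.1716 m

0.172 m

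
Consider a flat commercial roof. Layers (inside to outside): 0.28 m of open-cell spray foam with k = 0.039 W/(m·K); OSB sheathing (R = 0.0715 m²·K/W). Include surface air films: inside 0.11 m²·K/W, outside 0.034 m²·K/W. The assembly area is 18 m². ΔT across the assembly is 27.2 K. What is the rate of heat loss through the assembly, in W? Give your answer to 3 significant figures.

66.2 W

0.28/0.039 = 7.179
R_total = 0.11 + 7.179 + 0.0715 + 0.034 = 7.395 m²·K/W
Q = A·ΔT/R = 18 × 27.2 / 7.395 = 66.21 W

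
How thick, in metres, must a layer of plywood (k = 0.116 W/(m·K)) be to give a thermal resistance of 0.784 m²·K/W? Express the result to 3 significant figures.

0.0909 m

L = R·k = 0.784 × 0.116 = 0.09094 m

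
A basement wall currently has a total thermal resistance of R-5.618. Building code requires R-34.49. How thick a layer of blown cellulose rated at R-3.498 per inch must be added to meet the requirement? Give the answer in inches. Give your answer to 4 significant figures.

8.254 in

ΔR = 34.49 − 5.618 = 28.872 ft²·°F·h/BTU
L = ΔR / (R/in) = 28.872/3.498 = 8.2539 in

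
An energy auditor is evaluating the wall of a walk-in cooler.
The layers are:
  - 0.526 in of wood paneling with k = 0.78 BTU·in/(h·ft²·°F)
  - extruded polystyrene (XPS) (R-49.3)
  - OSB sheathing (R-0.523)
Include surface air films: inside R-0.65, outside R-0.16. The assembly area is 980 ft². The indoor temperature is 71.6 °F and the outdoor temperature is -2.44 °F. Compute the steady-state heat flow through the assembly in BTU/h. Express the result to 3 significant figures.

0.526/0.78 = 0.6744
R_total = 0.65 + 0.6744 + 49.3 + 0.523 + 0.16 = 51.31 ft²·°F·h/BTU
Q = A·ΔT/R = 980 × (71.6 − (-2.44)) / 51.31 = 1414 BTU/h

1410 BTU/h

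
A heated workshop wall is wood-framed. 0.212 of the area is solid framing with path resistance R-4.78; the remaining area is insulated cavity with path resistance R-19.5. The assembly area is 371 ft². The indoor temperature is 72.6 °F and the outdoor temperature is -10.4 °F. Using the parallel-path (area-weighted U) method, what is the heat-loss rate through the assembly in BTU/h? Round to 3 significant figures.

2610 BTU/h

U_eff = 0.788/19.5 + 0.212/4.78 = 0.04041 + 0.04435 = 0.08476
R_eff = 1/U_eff = 11.8 ft²·°F·h/BTU
Q = 371 × (72.6 − (-10.4)) / 11.8 = 2610 BTU/h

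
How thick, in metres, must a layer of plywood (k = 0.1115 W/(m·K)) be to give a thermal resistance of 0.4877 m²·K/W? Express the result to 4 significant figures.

0.05438 m

L = R·k = 0.4877 × 0.1115 = 0.054379 m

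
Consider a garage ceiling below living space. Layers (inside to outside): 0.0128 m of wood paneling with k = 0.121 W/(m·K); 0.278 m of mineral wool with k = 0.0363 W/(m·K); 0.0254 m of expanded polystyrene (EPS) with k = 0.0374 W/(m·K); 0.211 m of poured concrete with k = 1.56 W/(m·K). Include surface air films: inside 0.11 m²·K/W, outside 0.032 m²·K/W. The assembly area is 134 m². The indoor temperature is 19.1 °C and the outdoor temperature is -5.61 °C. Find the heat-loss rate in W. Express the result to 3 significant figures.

380 W

0.0128/0.121 = 0.1058
0.278/0.0363 = 7.658
0.0254/0.0374 = 0.6791
0.211/1.56 = 0.1353
R_total = 0.11 + 0.1058 + 7.658 + 0.6791 + 0.1353 + 0.032 = 8.721 m²·K/W
Q = A·ΔT/R = 134 × (19.1 − (-5.61)) / 8.721 = 379.7 W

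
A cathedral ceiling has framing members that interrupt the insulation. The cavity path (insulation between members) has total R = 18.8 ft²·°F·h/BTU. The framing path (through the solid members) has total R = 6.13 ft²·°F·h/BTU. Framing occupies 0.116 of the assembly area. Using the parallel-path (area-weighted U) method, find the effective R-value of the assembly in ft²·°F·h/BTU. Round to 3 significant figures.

15.2 ft²·°F·h/BTU

U_eff = 0.884/18.8 + 0.116/6.13 = 0.04702 + 0.01892 = 0.06594
R_eff = 1/U_eff = 15.16 ft²·°F·h/BTU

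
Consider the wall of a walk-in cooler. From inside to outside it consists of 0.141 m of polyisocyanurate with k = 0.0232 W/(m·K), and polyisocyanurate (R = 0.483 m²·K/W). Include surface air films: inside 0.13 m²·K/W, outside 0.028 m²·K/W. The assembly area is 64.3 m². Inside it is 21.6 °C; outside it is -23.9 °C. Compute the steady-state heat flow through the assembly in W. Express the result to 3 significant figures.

435 W

0.141/0.0232 = 6.078
R_total = 0.13 + 6.078 + 0.483 + 0.028 = 6.719 m²·K/W
Q = A·ΔT/R = 64.3 × (21.6 − (-23.9)) / 6.719 = 435.5 W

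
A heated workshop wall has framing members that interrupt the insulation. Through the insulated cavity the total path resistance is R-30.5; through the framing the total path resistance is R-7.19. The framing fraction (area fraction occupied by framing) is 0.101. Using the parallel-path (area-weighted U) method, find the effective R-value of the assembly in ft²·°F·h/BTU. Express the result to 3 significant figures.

U_eff = 0.899/30.5 + 0.101/7.19 = 0.02948 + 0.01405 = 0.04352
R_eff = 1/U_eff = 22.98 ft²·°F·h/BTU

23.0 ft²·°F·h/BTU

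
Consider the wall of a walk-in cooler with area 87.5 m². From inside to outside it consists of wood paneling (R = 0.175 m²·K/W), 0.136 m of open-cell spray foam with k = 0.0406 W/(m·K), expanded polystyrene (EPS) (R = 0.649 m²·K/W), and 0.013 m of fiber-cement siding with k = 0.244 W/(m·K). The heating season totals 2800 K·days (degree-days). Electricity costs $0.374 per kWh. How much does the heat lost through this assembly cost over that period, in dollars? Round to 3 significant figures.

0.136/0.0406 = 3.35
0.013/0.244 = 0.05328
R_total = 0.175 + 3.35 + 0.649 + 0.05328 = 4.227 m²·K/W
E = A × HDD × 24 / R / 1000 = 87.5 × 2800 × 24 / 4.227 / 1000 = 1391 kWh
Cost = 1391 × 0.374 = $520.3

520 dollars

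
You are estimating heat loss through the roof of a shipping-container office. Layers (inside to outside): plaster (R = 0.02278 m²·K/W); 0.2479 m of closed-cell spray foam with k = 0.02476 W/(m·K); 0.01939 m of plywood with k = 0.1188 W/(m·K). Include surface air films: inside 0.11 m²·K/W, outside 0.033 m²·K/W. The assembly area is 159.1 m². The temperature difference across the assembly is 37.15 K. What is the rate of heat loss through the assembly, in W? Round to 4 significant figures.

571.6 W

0.2479/0.02476 = 10.012
0.01939/0.1188 = 0.16322
R_total = 0.11 + 0.02278 + 10.012 + 0.16322 + 0.033 = 10.341 m²·K/W
Q = A·ΔT/R = 159.1 × 37.15 / 10.341 = 571.56 W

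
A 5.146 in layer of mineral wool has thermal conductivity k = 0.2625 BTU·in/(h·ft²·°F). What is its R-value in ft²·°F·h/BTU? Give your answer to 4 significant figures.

R = L/k = 5.146/0.2625 = 19.604 ft²·°F·h/BTU

19.60 ft²·°F·h/BTU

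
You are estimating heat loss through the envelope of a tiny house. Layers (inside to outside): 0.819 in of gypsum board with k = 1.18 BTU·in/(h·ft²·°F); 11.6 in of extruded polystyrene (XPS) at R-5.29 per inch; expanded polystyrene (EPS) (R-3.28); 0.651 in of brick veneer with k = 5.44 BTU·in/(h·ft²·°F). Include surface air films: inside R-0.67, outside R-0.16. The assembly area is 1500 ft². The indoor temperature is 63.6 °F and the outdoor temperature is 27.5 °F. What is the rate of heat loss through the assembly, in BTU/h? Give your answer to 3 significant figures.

817 BTU/h

0.819/1.18 = 0.6941
11.6 × 5.29 = 61.36
0.651/5.44 = 0.1197
R_total = 0.67 + 0.6941 + 61.36 + 3.28 + 0.1197 + 0.16 = 66.29 ft²·°F·h/BTU
Q = A·ΔT/R = 1500 × (63.6 − 27.5) / 66.29 = 816.9 BTU/h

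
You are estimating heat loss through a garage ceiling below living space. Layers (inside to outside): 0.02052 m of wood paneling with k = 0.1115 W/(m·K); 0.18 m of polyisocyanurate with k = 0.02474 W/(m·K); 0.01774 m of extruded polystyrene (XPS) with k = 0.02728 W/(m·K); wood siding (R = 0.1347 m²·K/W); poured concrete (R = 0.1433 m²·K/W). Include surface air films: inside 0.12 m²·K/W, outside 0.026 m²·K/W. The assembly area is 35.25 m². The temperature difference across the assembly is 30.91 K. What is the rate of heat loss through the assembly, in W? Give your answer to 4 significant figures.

127.7 W

0.02052/0.1115 = 0.18404
0.18/0.02474 = 7.2757
0.01774/0.02728 = 0.65029
R_total = 0.12 + 0.18404 + 7.2757 + 0.65029 + 0.1347 + 0.1433 + 0.026 = 8.534 m²·K/W
Q = A·ΔT/R = 35.25 × 30.91 / 8.534 = 127.67 W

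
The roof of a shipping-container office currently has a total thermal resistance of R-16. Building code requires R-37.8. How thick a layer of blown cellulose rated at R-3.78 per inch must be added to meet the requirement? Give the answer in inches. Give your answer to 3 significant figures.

5.77 in

ΔR = 37.8 − 16 = 21.8 ft²·°F·h/BTU
L = ΔR / (R/in) = 21.8/3.78 = 5.767 in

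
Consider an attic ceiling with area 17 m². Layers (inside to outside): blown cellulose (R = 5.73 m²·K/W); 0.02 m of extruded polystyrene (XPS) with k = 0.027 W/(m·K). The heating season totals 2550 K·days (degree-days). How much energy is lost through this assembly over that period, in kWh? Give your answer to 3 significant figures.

0.02/0.027 = 0.7407
R_total = 5.73 + 0.7407 = 6.471 m²·K/W
E = A × HDD × 24 / R / 1000 = 17 × 2550 × 24 / 6.471 / 1000 = 160.8 kWh

161 kWh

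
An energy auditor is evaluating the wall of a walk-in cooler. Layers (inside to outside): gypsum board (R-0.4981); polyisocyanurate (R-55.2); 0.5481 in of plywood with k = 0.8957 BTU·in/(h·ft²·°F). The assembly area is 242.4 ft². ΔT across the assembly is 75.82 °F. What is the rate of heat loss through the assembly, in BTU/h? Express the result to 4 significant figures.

326.4 BTU/h

0.5481/0.8957 = 0.61192
R_total = 0.4981 + 55.2 + 0.61192 = 56.31 ft²·°F·h/BTU
Q = A·ΔT/R = 242.4 × 75.82 / 56.31 = 326.39 BTU/h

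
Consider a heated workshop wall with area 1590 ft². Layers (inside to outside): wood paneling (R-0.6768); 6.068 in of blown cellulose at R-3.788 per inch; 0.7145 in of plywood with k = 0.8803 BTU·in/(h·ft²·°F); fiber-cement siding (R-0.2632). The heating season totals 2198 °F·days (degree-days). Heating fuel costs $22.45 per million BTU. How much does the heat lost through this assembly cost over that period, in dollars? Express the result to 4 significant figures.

6.068 × 3.788 = 22.986
0.7145/0.8803 = 0.81166
R_total = 0.6768 + 22.986 + 0.81166 + 0.2632 = 24.737 ft²·°F·h/BTU
E = A × HDD × 24 / R = 1590 × 2198 × 24 / 24.737 = 3390700 BTU
Cost = 3390700/10⁶ × 22.45 = $76.12

76.12 dollars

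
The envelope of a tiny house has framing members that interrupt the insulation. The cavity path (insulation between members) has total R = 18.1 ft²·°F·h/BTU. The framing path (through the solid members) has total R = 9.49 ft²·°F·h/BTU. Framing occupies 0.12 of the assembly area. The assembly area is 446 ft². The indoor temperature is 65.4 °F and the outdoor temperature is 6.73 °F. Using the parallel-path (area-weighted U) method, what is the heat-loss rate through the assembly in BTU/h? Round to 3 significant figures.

1600 BTU/h

U_eff = 0.88/18.1 + 0.12/9.49 = 0.04862 + 0.01264 = 0.06126
R_eff = 1/U_eff = 16.32 ft²·°F·h/BTU
Q = 446 × (65.4 − 6.73) / 16.32 = 1603 BTU/h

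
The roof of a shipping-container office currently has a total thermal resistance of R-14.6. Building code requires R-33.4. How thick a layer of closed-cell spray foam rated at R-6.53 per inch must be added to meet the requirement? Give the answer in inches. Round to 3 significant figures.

2.88 in

ΔR = 33.4 − 14.6 = 18.8 ft²·°F·h/BTU
L = ΔR / (R/in) = 18.8/6.53 = 2.879 in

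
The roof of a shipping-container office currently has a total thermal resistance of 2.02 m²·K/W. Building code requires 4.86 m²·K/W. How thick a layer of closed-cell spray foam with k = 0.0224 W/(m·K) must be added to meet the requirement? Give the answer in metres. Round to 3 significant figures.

0.0636 m

ΔR = 4.86 − 2.02 = 2.84 m²·K/W
L = ΔR × k = 2.84 × 0.0224 = 0.06362 m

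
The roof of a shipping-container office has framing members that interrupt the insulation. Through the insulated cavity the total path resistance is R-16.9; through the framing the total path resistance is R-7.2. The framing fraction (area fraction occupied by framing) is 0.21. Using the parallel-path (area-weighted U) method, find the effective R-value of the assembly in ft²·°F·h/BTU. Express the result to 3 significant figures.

U_eff = 0.79/16.9 + 0.21/7.2 = 0.04675 + 0.02917 = 0.07591
R_eff = 1/U_eff = 13.17 ft²·°F·h/BTU

13.2 ft²·°F·h/BTU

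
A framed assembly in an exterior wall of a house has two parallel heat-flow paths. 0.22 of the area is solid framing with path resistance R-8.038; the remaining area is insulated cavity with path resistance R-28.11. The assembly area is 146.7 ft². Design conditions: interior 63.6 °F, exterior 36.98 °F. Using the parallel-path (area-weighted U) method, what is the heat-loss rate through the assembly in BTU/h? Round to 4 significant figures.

215.2 BTU/h

U_eff = 0.78/28.11 + 0.22/8.038 = 0.027748 + 0.02737 = 0.055118
R_eff = 1/U_eff = 18.143 ft²·°F·h/BTU
Q = 146.7 × (63.6 − 36.98) / 18.143 = 215.24 BTU/h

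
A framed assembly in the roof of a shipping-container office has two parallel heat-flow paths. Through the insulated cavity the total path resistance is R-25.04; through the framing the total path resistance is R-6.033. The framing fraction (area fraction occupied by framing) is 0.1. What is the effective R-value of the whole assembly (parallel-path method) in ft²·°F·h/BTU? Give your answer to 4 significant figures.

U_eff = 0.9/25.04 + 0.1/6.033 = 0.035942 + 0.016576 = 0.052518
R_eff = 1/U_eff = 19.041 ft²·°F·h/BTU

19.04 ft²·°F·h/BTU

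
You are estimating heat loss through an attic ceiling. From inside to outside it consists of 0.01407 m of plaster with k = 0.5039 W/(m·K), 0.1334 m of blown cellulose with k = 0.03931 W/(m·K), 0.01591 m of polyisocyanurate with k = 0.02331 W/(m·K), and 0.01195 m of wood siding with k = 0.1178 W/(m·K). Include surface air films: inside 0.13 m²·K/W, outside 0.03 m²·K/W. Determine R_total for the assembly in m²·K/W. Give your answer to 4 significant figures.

0.01407/0.5039 = 0.027922
0.1334/0.03931 = 3.3935
0.01591/0.02331 = 0.68254
0.01195/0.1178 = 0.10144
R_total = 0.13 + 0.027922 + 3.3935 + 0.68254 + 0.10144 + 0.03 = 4.3654 m²·K/W

4.365 m²·K/W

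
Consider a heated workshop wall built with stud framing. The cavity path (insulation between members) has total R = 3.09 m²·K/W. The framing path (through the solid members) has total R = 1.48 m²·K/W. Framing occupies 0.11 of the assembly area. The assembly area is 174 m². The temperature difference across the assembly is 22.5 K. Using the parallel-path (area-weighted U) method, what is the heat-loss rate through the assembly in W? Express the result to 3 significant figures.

U_eff = 0.89/3.09 + 0.11/1.48 = 0.288 + 0.07432 = 0.3624
R_eff = 1/U_eff = 2.76 m²·K/W
Q = 174 × 22.5 / 2.76 = 1419 W

1420 W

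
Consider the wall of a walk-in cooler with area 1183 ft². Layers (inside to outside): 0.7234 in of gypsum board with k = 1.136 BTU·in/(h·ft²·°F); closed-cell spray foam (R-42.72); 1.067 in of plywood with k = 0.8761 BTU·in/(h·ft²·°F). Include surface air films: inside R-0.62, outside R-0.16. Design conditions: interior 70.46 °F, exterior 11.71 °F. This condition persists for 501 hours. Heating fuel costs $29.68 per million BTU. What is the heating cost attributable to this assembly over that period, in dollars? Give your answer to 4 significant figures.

0.7234/1.136 = 0.6368
1.067/0.8761 = 1.2179
R_total = 0.62 + 0.6368 + 42.72 + 1.2179 + 0.16 = 45.355 ft²·°F·h/BTU
Q = 1183 × (70.46 − 11.71) / 45.355 = 1532.4 BTU/h
E = 1532.4 × 501 = 767730 BTU
Cost = 767730/10⁶ × 29.68 = $22.786

22.79 dollars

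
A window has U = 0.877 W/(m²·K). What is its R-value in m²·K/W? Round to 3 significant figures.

R = 1/U = 1/0.877 = 1.14

1.14 m²·K/W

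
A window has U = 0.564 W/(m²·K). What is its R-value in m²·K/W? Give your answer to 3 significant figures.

1.77 m²·K/W

R = 1/U = 1/0.564 = 1.773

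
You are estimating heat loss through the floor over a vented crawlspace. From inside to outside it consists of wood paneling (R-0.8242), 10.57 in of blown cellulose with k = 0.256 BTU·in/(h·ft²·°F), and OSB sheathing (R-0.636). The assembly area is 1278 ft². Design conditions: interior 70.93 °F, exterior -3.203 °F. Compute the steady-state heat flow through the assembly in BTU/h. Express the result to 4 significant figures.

2216 BTU/h

10.57/0.256 = 41.289
R_total = 0.8242 + 41.289 + 0.636 = 42.749 ft²·°F·h/BTU
Q = A·ΔT/R = 1278 × (70.93 − (-3.203)) / 42.749 = 2216.2 BTU/h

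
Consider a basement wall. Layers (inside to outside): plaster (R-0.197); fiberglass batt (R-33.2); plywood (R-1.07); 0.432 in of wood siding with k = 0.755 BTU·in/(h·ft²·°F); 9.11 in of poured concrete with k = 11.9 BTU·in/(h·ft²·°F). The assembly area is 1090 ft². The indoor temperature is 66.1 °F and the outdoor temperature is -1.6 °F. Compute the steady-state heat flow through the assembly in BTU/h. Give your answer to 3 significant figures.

0.432/0.755 = 0.5722
9.11/11.9 = 0.7655
R_total = 0.197 + 33.2 + 1.07 + 0.5722 + 0.7655 = 35.8 ft²·°F·h/BTU
Q = A·ΔT/R = 1090 × (66.1 − (-1.6)) / 35.8 = 2061 BTU/h

2060 BTU/h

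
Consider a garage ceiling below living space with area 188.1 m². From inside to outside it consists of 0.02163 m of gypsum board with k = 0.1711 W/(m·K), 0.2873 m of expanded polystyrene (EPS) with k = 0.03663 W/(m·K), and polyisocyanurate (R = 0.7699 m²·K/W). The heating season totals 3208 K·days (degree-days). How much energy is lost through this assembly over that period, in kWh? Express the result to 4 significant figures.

0.02163/0.1711 = 0.12642
0.2873/0.03663 = 7.8433
R_total = 0.12642 + 7.8433 + 0.7699 = 8.7396 m²·K/W
E = A × HDD × 24 / R / 1000 = 188.1 × 3208 × 24 / 8.7396 / 1000 = 1657.1 kWh

1657 kWh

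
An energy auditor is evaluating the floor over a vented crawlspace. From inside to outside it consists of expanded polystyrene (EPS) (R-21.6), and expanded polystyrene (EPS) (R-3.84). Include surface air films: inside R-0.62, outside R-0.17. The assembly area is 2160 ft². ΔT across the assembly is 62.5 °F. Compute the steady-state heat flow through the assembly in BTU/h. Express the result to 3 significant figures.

5150 BTU/h

R_total = 0.62 + 21.6 + 3.84 + 0.17 = 26.23 ft²·°F·h/BTU
Q = A·ΔT/R = 2160 × 62.5 / 26.23 = 5147 BTU/h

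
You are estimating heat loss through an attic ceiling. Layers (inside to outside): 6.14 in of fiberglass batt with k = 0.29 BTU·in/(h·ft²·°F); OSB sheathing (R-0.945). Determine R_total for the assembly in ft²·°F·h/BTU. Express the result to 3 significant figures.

6.14/0.29 = 21.17
R_total = 21.17 + 0.945 = 22.12 ft²·°F·h/BTU

22.1 ft²·°F·h/BTU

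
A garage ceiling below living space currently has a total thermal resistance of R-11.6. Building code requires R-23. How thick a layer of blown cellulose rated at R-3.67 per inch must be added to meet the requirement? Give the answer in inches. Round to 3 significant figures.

ΔR = 23 − 11.6 = 11.4 ft²·°F·h/BTU
L = ΔR / (R/in) = 11.4/3.67 = 3.106 in

3.11 in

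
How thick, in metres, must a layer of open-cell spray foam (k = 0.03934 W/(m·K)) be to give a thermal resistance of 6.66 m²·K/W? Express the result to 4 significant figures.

0.2620 m

L = R·k = 6.66 × 0.03934 = 0.262 m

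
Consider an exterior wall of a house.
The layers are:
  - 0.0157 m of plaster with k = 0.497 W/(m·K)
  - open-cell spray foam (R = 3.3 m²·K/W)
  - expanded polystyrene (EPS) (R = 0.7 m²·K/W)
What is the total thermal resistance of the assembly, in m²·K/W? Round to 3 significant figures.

0.0157/0.497 = 0.03159
R_total = 0.03159 + 3.3 + 0.7 = 4.032 m²·K/W

4.03 m²·K/W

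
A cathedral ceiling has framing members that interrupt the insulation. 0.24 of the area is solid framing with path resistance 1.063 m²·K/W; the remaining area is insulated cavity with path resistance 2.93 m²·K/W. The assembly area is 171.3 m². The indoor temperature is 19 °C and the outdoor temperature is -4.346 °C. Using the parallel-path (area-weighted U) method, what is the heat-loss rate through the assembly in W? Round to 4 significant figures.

U_eff = 0.76/2.93 + 0.24/1.063 = 0.25939 + 0.22578 = 0.48516
R_eff = 1/U_eff = 2.0612 m²·K/W
Q = 171.3 × (19 − (-4.346)) / 2.0612 = 1940.2 W

1940 W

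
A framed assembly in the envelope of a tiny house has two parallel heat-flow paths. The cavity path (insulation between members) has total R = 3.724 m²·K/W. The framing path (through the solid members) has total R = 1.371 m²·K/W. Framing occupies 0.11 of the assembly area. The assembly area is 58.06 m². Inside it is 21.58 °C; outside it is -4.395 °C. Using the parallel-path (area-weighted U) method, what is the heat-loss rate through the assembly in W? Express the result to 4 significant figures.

U_eff = 0.89/3.724 + 0.11/1.371 = 0.23899 + 0.080233 = 0.31922
R_eff = 1/U_eff = 3.1326 m²·K/W
Q = 58.06 × (21.58 − (-4.395)) / 3.1326 = 481.42 W

481.4 W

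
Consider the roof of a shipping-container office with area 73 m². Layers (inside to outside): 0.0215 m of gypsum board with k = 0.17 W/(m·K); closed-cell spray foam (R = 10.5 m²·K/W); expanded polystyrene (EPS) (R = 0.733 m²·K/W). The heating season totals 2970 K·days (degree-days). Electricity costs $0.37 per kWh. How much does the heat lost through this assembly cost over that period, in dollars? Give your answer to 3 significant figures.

169 dollars

0.0215/0.17 = 0.1265
R_total = 0.1265 + 10.5 + 0.733 = 11.36 m²·K/W
E = A × HDD × 24 / R / 1000 = 73 × 2970 × 24 / 11.36 / 1000 = 458.1 kWh
Cost = 458.1 × 0.37 = $169.5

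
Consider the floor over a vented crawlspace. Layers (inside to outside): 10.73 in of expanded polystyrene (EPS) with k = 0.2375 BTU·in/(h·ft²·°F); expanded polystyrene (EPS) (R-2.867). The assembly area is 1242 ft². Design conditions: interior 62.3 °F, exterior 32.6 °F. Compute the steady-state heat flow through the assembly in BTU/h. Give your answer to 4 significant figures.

10.73/0.2375 = 45.179
R_total = 45.179 + 2.867 = 48.046 ft²·°F·h/BTU
Q = A·ΔT/R = 1242 × (62.3 − 32.6) / 48.046 = 767.75 BTU/h

767.8 BTU/h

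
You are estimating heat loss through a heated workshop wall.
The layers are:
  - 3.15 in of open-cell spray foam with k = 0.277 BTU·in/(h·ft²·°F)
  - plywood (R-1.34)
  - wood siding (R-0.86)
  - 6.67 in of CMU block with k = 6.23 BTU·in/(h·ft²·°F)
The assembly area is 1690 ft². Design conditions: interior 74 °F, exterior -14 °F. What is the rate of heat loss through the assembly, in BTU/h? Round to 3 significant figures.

10200 BTU/h

3.15/0.277 = 11.37
6.67/6.23 = 1.071
R_total = 11.37 + 1.34 + 0.86 + 1.071 = 14.64 ft²·°F·h/BTU
Q = A·ΔT/R = 1690 × (74 − (-14)) / 14.64 = 10160 BTU/h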